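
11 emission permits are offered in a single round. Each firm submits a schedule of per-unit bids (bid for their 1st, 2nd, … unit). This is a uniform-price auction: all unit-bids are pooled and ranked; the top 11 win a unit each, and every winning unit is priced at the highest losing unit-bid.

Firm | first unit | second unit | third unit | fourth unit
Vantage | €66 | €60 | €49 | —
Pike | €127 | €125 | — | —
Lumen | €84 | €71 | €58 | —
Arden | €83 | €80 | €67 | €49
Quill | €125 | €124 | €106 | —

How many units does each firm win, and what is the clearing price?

Arden 3, Lumen 2, Pike 2, Quill 3, Vantage 1; clearing price €60

All unit-bids, highest first — top 11: 127 (Pike-1), 125 (Pike-2), 125 (Quill-1), 124 (Quill-2), 106 (Quill-3), 84 (Lumen-1), 83 (Arden-1), 80 (Arden-2), 71 (Lumen-2), 67 (Arden-3), 66 (Vantage-1)
First bid not allocated: €60.
Allocation: Arden 3, Lumen 2, Pike 2, Quill 3, Vantage 1.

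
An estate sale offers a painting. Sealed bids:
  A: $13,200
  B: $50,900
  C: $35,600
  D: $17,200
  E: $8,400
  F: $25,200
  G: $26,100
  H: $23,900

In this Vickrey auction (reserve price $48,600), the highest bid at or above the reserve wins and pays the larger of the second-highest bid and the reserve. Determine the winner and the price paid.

Vickrey auction (reserve price $48,600): the highest bid at or above the reserve wins and pays the larger of the second-highest bid and the reserve.
Sorting bids: 50,900 (B) > 35,600 (C) > 26,100 (G) > 25,200 (F) > 23,900 (H) > 17,200 (D) > …
B has the top bid at or above the reserve ($50,900).
max(second-highest $35,600, reserve $48,600) = $48,600.

B pays $48,600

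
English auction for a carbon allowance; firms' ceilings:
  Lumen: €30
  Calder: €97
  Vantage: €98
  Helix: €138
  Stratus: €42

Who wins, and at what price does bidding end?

Limits ranked: 138 (Helix) > 98 (Vantage) > 97 (Calder) > 42 (Stratus) > 30 (Lumen)
Vantage is the last rival to drop out, at €98; Helix remains and wins at that price.

Helix wins at €98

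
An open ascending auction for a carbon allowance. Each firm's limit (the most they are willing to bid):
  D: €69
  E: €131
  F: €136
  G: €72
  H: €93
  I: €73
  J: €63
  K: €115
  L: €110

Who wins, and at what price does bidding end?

F wins at €131

Limits ranked: 136 (F) > 131 (E) > 115 (K) > 110 (L) > 93 (H) > 73 (I) > …
Bidding ends when E exits at €131; F takes it.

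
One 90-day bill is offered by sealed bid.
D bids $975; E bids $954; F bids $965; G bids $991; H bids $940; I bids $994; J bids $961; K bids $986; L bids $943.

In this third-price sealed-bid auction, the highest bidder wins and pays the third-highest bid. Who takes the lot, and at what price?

Third-price sealed-bid auction: the highest bidder wins and pays the third-highest bid.
Bids ranked: 994 (I) > 991 (G) > 986 (K) > 975 (D) > 965 (F) > 961 (J) > …
I wins; payment is bid #3 in the ranking = $986.

I pays $986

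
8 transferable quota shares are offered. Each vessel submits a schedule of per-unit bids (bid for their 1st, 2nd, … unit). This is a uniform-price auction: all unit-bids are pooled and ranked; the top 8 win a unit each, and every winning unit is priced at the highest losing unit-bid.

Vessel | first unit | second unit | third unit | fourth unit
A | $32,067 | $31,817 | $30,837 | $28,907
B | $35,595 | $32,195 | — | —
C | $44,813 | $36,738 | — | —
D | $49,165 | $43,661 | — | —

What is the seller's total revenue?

Total revenue: $246,696

Pooled unit-bids ranked (top 8): 49,165 (D-1), 44,813 (C-1), 43,661 (D-2), 36,738 (C-2), 35,595 (B-1), 32,195 (B-2), 32,067 (A-1), 31,817 (A-2)
First bid not allocated: $30,837.
Allocation: A 2, B 2, C 2, D 2. Every unit priced at $30,837.
Revenue = 8 × 30,837 = $246,696.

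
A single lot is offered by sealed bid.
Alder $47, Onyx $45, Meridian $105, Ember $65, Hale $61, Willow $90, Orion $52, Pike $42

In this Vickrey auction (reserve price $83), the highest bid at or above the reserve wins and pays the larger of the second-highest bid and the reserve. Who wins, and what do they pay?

Meridian pays $90

Vickrey auction (reserve price $83): the highest bid at or above the reserve wins and pays the larger of the second-highest bid and the reserve.
Bids in order: 105 (Meridian) > 90 (Willow) > 65 (Ember) > 61 (Hale) > 52 (Orion) > 47 (Alder) > …
Meridian has the top bid at or above the reserve ($105).
max(second-highest $90, reserve $83) = $90; the reserve does not bind.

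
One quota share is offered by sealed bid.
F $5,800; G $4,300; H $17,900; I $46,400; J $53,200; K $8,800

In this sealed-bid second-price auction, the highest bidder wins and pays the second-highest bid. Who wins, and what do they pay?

J pays $46,400

Sealed-bid second-price auction: the highest bidder wins and pays the second-highest bid.
Bids in order: 53,200 (J) > 46,400 (I) > 17,900 (H) > 8,800 (K) > 5,800 (F) > 4,300 (G)
J wins with the highest bid; price is set by the runner-up at $46,400.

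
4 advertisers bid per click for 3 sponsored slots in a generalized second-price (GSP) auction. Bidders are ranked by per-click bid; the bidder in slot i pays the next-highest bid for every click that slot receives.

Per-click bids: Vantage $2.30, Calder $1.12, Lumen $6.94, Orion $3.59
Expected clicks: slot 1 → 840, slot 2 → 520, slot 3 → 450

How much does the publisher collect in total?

Total revenue: $4715.60

Ranked by bid: $6.94 (Lumen) > $3.59 (Orion) > $2.30 (Vantage) > $1.12 (Calder)
Slot 1: Lumen pays $3.59 × 840 = $3015.60
Slot 2: Orion pays $2.30 × 520 = $1196.00
Slot 3: Vantage pays $1.12 × 450 = $504.00
Total = $4715.60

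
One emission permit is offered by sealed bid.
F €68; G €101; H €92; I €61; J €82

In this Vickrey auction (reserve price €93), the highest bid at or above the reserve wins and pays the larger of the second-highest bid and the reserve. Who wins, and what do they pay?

Vickrey auction (reserve price €93): the highest bid at or above the reserve wins and pays the larger of the second-highest bid and the reserve.
Bids ranked: 101 (G) > 92 (H) > 82 (J) > 68 (F) > 61 (I)
G has the top bid at or above the reserve (€101).
Second-highest bid €92 is below the reserve €93, so the reserve binds → payment €93.

G pays €93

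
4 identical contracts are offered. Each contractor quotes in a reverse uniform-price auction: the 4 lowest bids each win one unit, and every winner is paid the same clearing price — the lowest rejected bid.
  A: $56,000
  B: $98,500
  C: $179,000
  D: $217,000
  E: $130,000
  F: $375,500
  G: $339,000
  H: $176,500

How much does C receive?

Ordering the bids: 56,000 (A), 98,500 (B), 130,000 (E), 176,500 (H), 179,000 (C), 217,000 (D), …
Lowest 4: A, B, E, H.
First losing bid is C's $179,000, which sets the uniform price.
C does not win → is paid $0.

C is paid $0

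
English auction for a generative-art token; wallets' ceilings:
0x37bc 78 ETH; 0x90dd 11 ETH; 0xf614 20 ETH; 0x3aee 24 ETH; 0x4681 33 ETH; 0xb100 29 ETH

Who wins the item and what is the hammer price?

0x37bc wins at 33 ETH

Rule: the price rises until one bidder remains; the winner pays the price at which the last rival dropped out.
Limits in order: 78 (0x37bc) > 33 (0x4681) > 29 (0xb100) > 24 (0x3aee) > 20 (0xf614) > 11 (0x90dd)
Bidding ends when 0x4681 exits at 33 ETH; 0x37bc takes it.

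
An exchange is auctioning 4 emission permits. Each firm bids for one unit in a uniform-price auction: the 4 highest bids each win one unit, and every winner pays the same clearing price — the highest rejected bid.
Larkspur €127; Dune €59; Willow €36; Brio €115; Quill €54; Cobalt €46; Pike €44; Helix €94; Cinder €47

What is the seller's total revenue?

Sorting: 127 (Larkspur), 115 (Brio), 94 (Helix), 59 (Dune), 54 (Quill), 47 (Cinder), …
The 4 highest are Larkspur, Brio, Helix, Dune.
Clearing price = highest rejected bid = €54.
Total revenue = 4 × €54 = €216.

Total revenue: €216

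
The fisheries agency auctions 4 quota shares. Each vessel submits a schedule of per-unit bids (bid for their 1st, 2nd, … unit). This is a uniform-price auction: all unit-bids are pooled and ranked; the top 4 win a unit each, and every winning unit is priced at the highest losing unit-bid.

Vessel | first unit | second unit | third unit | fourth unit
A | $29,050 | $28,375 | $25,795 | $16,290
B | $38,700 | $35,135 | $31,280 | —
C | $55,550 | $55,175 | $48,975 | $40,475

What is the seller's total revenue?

Merging the schedules and taking the best 4: 55,550 (C-1), 55,175 (C-2), 48,975 (C-3), 40,475 (C-4)
The (k+1)-th unit-bid is $38,700.
Allocation: C 4. Every unit priced at $38,700.
Revenue = 4 × 38,700 = $154,800.

Total revenue: $154,800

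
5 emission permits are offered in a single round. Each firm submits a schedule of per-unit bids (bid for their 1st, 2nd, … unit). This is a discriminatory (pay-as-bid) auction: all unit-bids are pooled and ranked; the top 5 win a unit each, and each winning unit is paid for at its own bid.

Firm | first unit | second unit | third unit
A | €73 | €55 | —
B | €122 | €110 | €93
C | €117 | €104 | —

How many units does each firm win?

B 3, C 2

Merging the schedules and taking the best 5: 122 (B-1), 117 (C-1), 110 (B-2), 104 (C-2), 93 (B-3)
Next rejected bid: €73 (not a price — pay-as-bid).
Allocation: B 3, C 2.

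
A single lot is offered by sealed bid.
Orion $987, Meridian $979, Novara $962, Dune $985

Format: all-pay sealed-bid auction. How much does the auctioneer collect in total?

Sorting bids: 987 (Orion) > 985 (Dune) > 979 (Meridian) > 962 (Novara)
Every bidder forfeits their bid regardless of winning.
Revenue = 987 + 979 + 962 + 985 = $3,913.

Total revenue: $3,913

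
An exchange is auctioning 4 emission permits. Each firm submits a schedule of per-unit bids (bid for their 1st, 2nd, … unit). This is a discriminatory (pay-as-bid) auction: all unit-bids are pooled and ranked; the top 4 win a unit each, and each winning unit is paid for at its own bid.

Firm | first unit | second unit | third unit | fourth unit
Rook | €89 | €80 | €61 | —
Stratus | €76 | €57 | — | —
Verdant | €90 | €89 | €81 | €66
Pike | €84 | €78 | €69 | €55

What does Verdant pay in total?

Verdant pays €179

Pooled unit-bids ranked (top 4): 90 (Verdant-1), 89 (Rook-1), 89 (Verdant-2), 84 (Pike-1)
Next rejected bid: €81 (not a price — pay-as-bid).
Verdant's winning unit-bids: 90 + 89 = €179.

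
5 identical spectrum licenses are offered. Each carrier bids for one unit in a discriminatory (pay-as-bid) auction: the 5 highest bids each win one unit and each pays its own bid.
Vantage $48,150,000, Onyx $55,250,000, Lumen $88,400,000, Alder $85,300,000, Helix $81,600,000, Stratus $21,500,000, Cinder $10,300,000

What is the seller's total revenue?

Ordering the bids: 88,400,000 (Lumen), 85,300,000 (Alder), 81,600,000 (Helix), 55,250,000 (Onyx), 48,150,000 (Vantage), 21,500,000 (Stratus), 10,300,000 (Cinder)
Winners (5 units): Lumen, Alder, Helix, Onyx, Vantage.
Total revenue = 88,400,000 + 85,300,000 + 81,600,000 + 55,250,000 + 48,150,000 = $358,700,000.

Total revenue: $358,700,000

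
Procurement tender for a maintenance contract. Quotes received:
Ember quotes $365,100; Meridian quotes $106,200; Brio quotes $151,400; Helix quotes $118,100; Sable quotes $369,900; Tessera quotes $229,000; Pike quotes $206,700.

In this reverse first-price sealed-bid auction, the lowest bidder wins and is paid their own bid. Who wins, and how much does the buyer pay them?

Bids ranked: 106,200 (Meridian) < 118,100 (Helix) < 151,400 (Brio) < 206,700 (Pike) < 229,000 (Tessera) < 365,100 (Ember) < …
First-price: Meridian is paid what they bid, $106,200.

Meridian is paid $106,200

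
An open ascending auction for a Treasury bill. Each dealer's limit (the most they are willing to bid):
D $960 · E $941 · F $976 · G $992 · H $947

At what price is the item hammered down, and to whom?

G wins at $976

Rule: the price rises until one bidder remains; the winner pays the price at which the last rival dropped out.
Limits ranked: 992 (G) > 976 (F) > 960 (D) > 947 (H) > 941 (E)
F is the last rival to drop out, at $976; G remains and wins at that price.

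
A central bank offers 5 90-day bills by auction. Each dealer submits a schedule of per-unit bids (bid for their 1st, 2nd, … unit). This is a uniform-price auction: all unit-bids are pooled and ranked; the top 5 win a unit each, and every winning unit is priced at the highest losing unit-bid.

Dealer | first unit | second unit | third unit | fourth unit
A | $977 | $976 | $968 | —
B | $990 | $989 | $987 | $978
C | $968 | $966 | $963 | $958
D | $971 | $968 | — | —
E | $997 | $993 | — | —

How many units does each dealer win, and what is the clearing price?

B 3, E 2; clearing price $978

Pooled unit-bids ranked (top 5): 997 (E-1), 993 (E-2), 990 (B-1), 989 (B-2), 987 (B-3)
The (k+1)-th unit-bid is $978.
Allocation: B 3, E 2.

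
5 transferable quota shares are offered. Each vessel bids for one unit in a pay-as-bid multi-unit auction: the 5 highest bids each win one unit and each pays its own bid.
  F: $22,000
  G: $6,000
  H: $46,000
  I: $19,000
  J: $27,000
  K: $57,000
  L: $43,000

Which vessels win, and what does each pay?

Sorting: 57,000 (K), 46,000 (H), 43,000 (L), 27,000 (J), 22,000 (F), 19,000 (I), 6,000 (G)
Top 5: K, H, L, J, F.
Each winner pays its own bid: K $57,000, H $46,000, L $43,000, J $27,000, F $22,000.

K $57,000, H $46,000, L $43,000, J $27,000, F $22,000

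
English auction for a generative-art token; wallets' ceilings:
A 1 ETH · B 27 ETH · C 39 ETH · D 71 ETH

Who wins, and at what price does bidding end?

D wins at 39 ETH

Rule: the price rises until one bidder remains; the winner pays the price at which the last rival dropped out.
Sorting limits: 71 (D) > 39 (C) > 27 (B) > 1 (A)
Once the price passes 39 ETH, only D is left; the hammer falls at C's limit of 39 ETH.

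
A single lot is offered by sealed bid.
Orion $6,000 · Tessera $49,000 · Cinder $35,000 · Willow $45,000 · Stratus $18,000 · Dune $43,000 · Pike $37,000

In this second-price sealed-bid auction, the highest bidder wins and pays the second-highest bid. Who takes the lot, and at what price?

Sorting bids: 49,000 (Tessera) > 45,000 (Willow) > 43,000 (Dune) > 37,000 (Pike) > 35,000 (Cinder) > 18,000 (Stratus) > …
Second-price: Tessera pays Willow's bid of $45,000.

Tessera pays $45,000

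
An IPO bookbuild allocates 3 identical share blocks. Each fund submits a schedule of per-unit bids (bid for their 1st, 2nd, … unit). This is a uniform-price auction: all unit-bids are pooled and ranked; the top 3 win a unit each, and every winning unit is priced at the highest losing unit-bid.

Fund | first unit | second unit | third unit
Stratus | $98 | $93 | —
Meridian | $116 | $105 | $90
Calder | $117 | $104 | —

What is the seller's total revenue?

All unit-bids, highest first — top 3: 117 (Calder-1), 116 (Meridian-1), 105 (Meridian-2)
Highest rejected unit-bid = $104.
Allocation: Calder 1, Meridian 2. Every unit priced at $104.
Revenue = 3 × 104 = $312.

Total revenue: $312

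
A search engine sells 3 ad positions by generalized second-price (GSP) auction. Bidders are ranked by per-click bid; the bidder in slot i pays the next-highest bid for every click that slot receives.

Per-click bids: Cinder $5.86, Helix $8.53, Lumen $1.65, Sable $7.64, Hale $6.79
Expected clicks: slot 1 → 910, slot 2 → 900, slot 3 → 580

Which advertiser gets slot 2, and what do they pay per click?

Ranked by bid: $8.53 (Helix) > $7.64 (Sable) > $6.79 (Hale) > $5.86 (Cinder) > …
Slot 2 goes to the second-ranked bidder, Sable, who pays the next bid down: $6.79/click.

Sable; $6.79 per click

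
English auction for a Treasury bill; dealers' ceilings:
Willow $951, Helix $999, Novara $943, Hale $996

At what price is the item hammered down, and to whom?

Limits in order: 999 (Helix) > 996 (Hale) > 951 (Willow) > 943 (Novara)
Bidding ends when Hale exits at $996; Helix takes it.

Helix wins at $996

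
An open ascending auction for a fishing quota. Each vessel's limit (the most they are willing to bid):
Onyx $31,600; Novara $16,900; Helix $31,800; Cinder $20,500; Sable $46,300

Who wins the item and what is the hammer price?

Sable wins at $31,800

Ascending (English) auction: the price rises until one bidder remains; the winner pays the price at which the last rival dropped out.
Limits in order: 46,300 (Sable) > 31,800 (Helix) > 31,600 (Onyx) > 20,500 (Cinder) > 16,900 (Novara)
Helix is the last rival to drop out, at $31,800; Sable remains and wins at that price.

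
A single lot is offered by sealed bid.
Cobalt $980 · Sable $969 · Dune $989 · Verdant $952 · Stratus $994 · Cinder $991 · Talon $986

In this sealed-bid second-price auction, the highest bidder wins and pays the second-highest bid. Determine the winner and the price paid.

Rule: the highest bidder wins and pays the second-highest bid.
Sorting bids: 994 (Stratus) > 991 (Cinder) > 989 (Dune) > 986 (Talon) > 980 (Cobalt) > 969 (Sable) > …
Second-price: Stratus pays Cinder's bid of $991.

Stratus pays $991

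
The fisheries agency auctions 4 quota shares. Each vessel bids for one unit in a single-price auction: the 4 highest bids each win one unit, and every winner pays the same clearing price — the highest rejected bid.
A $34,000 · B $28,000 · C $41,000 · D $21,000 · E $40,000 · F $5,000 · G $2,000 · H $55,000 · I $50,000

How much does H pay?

Bids ranked high→low: 55,000 (H), 50,000 (I), 41,000 (C), 40,000 (E), 34,000 (A), 28,000 (B), …
Winners (4 units): H, I, C, E.
Highest unsuccessful bid: $34,000 → clearing price.
H wins → pays $34,000.

H pays $34,000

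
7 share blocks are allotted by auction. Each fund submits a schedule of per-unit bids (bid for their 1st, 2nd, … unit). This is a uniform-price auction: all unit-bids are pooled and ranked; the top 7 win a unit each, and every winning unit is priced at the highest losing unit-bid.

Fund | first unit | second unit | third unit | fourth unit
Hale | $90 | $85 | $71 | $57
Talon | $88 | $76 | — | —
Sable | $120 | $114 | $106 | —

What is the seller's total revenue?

Total revenue: $497

Merging the schedules and taking the best 7: 120 (Sable-1), 114 (Sable-2), 106 (Sable-3), 90 (Hale-1), 88 (Talon-1), 85 (Hale-2), 76 (Talon-2)
First bid not allocated: $71.
Allocation: Hale 2, Sable 3, Talon 2. Every unit priced at $71.
Revenue = 7 × 71 = $497.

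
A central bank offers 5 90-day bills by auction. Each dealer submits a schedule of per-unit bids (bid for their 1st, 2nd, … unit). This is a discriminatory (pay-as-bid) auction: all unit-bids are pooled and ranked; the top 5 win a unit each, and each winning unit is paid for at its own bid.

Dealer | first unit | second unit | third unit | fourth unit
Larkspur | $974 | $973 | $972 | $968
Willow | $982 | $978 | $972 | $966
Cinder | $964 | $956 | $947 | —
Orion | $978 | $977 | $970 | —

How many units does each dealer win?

Larkspur 1, Orion 2, Willow 2

Pooled unit-bids ranked (top 5): 982 (Willow-1), 978 (Willow-2), 978 (Orion-1), 977 (Orion-2), 974 (Larkspur-1)
Next rejected bid: $973 (not a price — pay-as-bid).
Allocation: Larkspur 1, Orion 2, Willow 2.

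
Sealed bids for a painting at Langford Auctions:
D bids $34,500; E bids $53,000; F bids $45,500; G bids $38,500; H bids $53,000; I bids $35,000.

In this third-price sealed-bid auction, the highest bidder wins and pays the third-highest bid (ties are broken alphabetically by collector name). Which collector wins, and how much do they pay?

E pays $45,500

Bids ranked: 53,000 (E) > 53,000 (H) > 45,500 (F) > 38,500 (G) > 35,000 (I) > 34,500 (D)
E and H tie at $53,000; tie-break gives it to E.
E wins; payment is bid #3 in the ranking = $45,500.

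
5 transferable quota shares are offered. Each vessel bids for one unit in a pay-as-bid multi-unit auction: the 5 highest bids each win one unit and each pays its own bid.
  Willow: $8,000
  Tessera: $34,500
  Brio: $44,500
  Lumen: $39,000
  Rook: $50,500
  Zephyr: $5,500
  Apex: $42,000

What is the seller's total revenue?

Total revenue: $210,500

Bids ranked high→low: 50,500 (Rook), 44,500 (Brio), 42,000 (Apex), 39,000 (Lumen), 34,500 (Tessera), 8,000 (Willow), 5,500 (Zephyr)
Top 5: Rook, Brio, Apex, Lumen, Tessera.
Total revenue = 50,500 + 44,500 + 42,000 + 39,000 + 34,500 = $210,500.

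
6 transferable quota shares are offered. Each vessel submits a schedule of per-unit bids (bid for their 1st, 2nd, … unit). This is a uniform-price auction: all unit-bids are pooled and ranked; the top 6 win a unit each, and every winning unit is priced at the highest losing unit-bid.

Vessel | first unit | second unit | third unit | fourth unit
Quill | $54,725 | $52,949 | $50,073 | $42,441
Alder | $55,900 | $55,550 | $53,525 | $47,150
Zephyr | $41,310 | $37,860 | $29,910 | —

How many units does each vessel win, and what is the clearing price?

Merging the schedules and taking the best 6: 55,900 (Alder-1), 55,550 (Alder-2), 54,725 (Quill-1), 53,525 (Alder-3), 52,949 (Quill-2), 50,073 (Quill-3)
First bid not allocated: $47,150.
Allocation: Alder 3, Quill 3.

Alder 3, Quill 3; clearing price $47,150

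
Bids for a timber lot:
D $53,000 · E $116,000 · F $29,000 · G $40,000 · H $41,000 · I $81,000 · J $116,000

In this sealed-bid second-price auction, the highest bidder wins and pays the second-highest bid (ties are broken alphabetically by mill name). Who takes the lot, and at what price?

E pays $116,000

Sorting bids: 116,000 (E) > 116,000 (J) > 81,000 (I) > 53,000 (D) > 41,000 (H) > 40,000 (G) > …
E and J tie at $116,000; tie-break gives it to E.
Second-price: E pays J's bid of $116,000.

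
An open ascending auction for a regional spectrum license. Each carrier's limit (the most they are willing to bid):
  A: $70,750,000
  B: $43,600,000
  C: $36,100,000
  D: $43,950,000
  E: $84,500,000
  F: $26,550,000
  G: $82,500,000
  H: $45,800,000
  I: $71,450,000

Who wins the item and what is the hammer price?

Limits in order: 84,500,000 (E) > 82,500,000 (G) > 71,450,000 (I) > 70,750,000 (A) > 45,800,000 (H) > 43,950,000 (D) > …
Bidding ends when G exits at $82,500,000; E takes it.

E wins at $82,500,000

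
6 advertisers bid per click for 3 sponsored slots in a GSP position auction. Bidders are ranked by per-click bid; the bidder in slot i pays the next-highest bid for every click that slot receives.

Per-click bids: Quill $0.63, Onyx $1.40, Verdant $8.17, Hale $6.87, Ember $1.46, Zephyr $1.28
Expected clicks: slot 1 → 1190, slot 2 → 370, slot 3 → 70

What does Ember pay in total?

Sorting advertisers: $8.17 (Verdant) > $6.87 (Hale) > $1.46 (Ember) > $1.40 (Onyx) > …
Ember holds slot 3 → pays next bid $1.40 × 70 clicks = $98.00.

Ember pays $98.00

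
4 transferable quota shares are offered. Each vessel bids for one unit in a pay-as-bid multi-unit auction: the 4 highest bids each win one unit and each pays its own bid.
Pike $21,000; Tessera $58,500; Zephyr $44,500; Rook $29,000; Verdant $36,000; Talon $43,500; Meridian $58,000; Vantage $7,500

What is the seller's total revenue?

Sorting: 58,500 (Tessera), 58,000 (Meridian), 44,500 (Zephyr), 43,500 (Talon), 36,000 (Verdant), 29,000 (Rook), …
The 4 highest are Tessera, Meridian, Zephyr, Talon.
Total revenue = 58,500 + 58,000 + 44,500 + 43,500 = $204,500.

Total revenue: $204,500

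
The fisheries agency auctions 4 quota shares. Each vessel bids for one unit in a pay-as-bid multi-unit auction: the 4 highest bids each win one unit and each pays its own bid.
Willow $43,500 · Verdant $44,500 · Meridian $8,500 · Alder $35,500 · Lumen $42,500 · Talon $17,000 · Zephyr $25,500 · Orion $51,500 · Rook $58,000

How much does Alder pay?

Alder pays $0

Sorting: 58,000 (Rook), 51,500 (Orion), 44,500 (Verdant), 43,500 (Willow), 42,500 (Lumen), 35,500 (Alder), …
Top 4: Rook, Orion, Verdant, Willow.
Alder does not win → $0.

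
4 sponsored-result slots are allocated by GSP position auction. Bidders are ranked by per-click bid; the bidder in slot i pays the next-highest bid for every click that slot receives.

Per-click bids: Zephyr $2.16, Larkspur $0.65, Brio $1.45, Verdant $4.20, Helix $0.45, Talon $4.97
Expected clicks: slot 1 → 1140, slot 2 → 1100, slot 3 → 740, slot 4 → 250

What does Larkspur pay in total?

Sorting advertisers: $4.97 (Talon) > $4.20 (Verdant) > $2.16 (Zephyr) > $1.45 (Brio) > $0.65 (Larkspur) > …
Larkspur ranks below slot 4 → no slot, pays nothing.

Larkspur pays $0.00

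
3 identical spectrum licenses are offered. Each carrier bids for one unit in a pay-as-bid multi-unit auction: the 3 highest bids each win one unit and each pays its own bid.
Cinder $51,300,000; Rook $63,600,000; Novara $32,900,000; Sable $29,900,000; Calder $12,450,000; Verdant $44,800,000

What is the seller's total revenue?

Total revenue: $159,700,000

Bids ranked high→low: 63,600,000 (Rook), 51,300,000 (Cinder), 44,800,000 (Verdant), 32,900,000 (Novara), 29,900,000 (Sable), …
The 3 highest are Rook, Cinder, Verdant.
Total revenue = 63,600,000 + 51,300,000 + 44,800,000 = $159,700,000.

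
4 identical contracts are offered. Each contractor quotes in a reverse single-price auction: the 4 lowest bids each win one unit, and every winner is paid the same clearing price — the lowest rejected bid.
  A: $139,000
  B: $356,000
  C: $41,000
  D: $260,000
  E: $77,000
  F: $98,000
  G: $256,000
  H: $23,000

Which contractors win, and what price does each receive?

Ordering the bids: 23,000 (H), 41,000 (C), 77,000 (E), 98,000 (F), 139,000 (A), 256,000 (G), …
Winners (4 units): H, C, E, F.
First losing bid is A's $139,000, which sets the uniform price.

H, C, E, F; each is paid $139,000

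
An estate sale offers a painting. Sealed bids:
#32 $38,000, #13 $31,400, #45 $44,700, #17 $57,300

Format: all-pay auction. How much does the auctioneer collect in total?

Total revenue: $171,400

Bids ranked: 57,300 (#17) > 44,700 (#45) > 38,000 (#32) > 31,400 (#13)
#17 wins with the top bid; all bids are sunk regardless.
Every bidder forfeits their bid regardless of winning.
Revenue = 38,000 + 31,400 + 44,700 + 57,300 = $171,400.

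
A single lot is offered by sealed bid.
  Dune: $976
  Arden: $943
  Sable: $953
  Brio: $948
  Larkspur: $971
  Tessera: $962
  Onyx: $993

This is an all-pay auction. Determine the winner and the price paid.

Sorting bids: 993 (Onyx) > 976 (Dune) > 971 (Larkspur) > 962 (Tessera) > 953 (Sable) > 948 (Brio) > …
Onyx is highest and takes the item; every bidder forfeits their bid.

Onyx pays $993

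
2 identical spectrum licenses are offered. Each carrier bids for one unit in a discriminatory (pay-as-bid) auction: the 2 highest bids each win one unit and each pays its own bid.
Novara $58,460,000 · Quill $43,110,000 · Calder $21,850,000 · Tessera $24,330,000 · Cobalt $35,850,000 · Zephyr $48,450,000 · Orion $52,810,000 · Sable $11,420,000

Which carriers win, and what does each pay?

Ordering the bids: 58,460,000 (Novara), 52,810,000 (Orion), 48,450,000 (Zephyr), 43,110,000 (Quill), …
Winners (2 units): Novara, Orion.
Each winner pays its own bid: Novara $58,460,000, Orion $52,810,000.

Novara $58,460,000, Orion $52,810,000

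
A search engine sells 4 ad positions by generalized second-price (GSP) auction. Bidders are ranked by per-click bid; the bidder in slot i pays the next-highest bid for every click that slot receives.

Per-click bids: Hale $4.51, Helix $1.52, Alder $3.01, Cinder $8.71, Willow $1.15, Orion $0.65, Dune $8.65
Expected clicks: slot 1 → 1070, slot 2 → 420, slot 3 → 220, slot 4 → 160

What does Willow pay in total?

Willow pays $0.00

Ranked by bid: $8.71 (Cinder) > $8.65 (Dune) > $4.51 (Hale) > $3.01 (Alder) > $1.52 (Helix) > …
Willow ranks below slot 4 → no slot, pays nothing.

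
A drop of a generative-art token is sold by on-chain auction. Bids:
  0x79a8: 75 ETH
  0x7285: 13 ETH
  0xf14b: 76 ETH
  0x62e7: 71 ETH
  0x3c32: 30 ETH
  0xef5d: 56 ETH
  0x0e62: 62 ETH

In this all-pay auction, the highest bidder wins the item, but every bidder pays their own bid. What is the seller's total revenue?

Total revenue: 383 ETH

All-pay auction: the highest bidder wins the item, but every bidder pays their own bid.
Bids in order: 76 (0xf14b) > 75 (0x79a8) > 71 (0x62e7) > 62 (0x0e62) > 56 (0xef5d) > 30 (0x3c32) > …
0xf14b wins with the top bid; all bids are sunk regardless.
Every bidder forfeits their bid regardless of winning.
Revenue = 75 + 13 + 76 + 71 + 30 + 56 + 62 = 383 ETH.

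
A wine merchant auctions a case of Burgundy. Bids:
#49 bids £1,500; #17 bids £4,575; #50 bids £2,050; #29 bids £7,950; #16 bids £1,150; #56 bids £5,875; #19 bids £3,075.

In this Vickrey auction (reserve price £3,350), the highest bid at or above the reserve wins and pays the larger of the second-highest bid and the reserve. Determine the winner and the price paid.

Sorting bids: 7,950 (#29) > 5,875 (#56) > 4,575 (#17) > 3,075 (#19) > 2,050 (#50) > 1,500 (#49) > …
#29 has the top bid at or above the reserve (£7,950).
Second-highest bid £5,875 exceeds the reserve £3,350 → payment £5,875.

#29 pays £5,875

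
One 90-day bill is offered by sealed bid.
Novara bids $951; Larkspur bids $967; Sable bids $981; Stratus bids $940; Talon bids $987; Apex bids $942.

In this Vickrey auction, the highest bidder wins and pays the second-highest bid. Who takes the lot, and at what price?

Sorting bids: 987 (Talon) > 981 (Sable) > 967 (Larkspur) > 951 (Novara) > 942 (Apex) > 940 (Stratus)
Talon is highest; pays the second-highest bid, $981.

Talon pays $981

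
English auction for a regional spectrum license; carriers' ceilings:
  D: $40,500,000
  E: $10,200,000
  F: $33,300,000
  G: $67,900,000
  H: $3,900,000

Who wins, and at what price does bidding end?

G wins at $40,500,000

Limits in order: 67,900,000 (G) > 40,500,000 (D) > 33,300,000 (F) > 10,200,000 (E) > 3,900,000 (H)
Once the price passes $40,500,000, only G is left; the hammer falls at D's limit of $40,500,000.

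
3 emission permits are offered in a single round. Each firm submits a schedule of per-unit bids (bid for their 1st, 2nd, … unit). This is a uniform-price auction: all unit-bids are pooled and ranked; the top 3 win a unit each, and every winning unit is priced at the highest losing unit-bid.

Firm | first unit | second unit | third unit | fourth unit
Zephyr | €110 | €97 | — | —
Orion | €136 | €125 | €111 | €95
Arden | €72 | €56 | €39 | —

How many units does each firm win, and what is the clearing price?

Merging the schedules and taking the best 3: 136 (Orion-1), 125 (Orion-2), 111 (Orion-3)
The (k+1)-th unit-bid is €110.
Allocation: Orion 3.

Orion 3; clearing price €110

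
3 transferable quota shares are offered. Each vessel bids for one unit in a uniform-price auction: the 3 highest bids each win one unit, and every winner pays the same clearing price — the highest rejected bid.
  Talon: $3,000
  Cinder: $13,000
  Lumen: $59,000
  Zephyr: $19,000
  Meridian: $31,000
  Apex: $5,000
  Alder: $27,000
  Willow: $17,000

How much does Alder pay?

Alder pays $19,000

Sorting: 59,000 (Lumen), 31,000 (Meridian), 27,000 (Alder), 19,000 (Zephyr), 17,000 (Willow), …
The 3 highest are Lumen, Meridian, Alder.
Clearing price = highest rejected bid = $19,000.
Alder wins → pays $19,000.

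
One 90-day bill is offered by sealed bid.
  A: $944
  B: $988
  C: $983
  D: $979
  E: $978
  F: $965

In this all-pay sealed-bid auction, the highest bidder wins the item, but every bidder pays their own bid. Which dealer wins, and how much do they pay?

All-pay sealed-bid auction: the highest bidder wins the item, but every bidder pays their own bid.
Bids in order: 988 (B) > 983 (C) > 979 (D) > 978 (E) > 965 (F) > 944 (A)
B is highest and takes the item; every bidder forfeits their bid.

B pays $988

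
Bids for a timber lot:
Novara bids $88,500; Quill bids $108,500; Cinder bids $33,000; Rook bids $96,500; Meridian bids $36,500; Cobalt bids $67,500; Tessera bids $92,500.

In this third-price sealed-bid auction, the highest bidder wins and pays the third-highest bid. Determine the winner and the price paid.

Quill pays $92,500

Rule: the highest bidder wins and pays the third-highest bid.
Sorting bids: 108,500 (Quill) > 96,500 (Rook) > 92,500 (Tessera) > 88,500 (Novara) > 67,500 (Cobalt) > 36,500 (Meridian) > …
Quill wins; payment is bid #3 in the ranking = $92,500.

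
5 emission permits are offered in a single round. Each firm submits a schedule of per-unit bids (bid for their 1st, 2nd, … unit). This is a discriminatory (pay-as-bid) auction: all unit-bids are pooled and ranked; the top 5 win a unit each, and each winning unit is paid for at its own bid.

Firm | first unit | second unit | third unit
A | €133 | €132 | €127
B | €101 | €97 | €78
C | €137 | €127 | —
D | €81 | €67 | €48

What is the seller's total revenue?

Merging the schedules and taking the best 5: 137 (C-1), 133 (A-1), 132 (A-2), 127 (A-3), 127 (C-2)
Next rejected bid: €101 (not a price — pay-as-bid).
Each winning unit pays its own bid.
Revenue = 137 + 133 + 132 + 127 + 127 = €656.

Total revenue: €656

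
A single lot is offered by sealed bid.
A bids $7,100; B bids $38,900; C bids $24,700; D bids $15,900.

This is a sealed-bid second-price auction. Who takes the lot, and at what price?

B pays $24,700

Sealed-bid second-price auction: the highest bidder wins and pays the second-highest bid.
Bids ranked: 38,900 (B) > 24,700 (C) > 15,900 (D) > 7,100 (A)
B wins with the highest bid; price is set by the runner-up at $24,700.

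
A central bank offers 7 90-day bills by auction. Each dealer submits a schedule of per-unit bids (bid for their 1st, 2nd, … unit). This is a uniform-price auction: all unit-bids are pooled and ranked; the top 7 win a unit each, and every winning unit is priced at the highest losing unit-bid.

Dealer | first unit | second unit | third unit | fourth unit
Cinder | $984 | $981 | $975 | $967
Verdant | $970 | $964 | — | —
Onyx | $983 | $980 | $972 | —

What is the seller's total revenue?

Total revenue: $6,769

All unit-bids, highest first — top 7: 984 (Cinder-1), 983 (Onyx-1), 981 (Cinder-2), 980 (Onyx-2), 975 (Cinder-3), 972 (Onyx-3), 970 (Verdant-1)
Highest rejected unit-bid = $967.
Allocation: Cinder 3, Onyx 3, Verdant 1. Every unit priced at $967.
Revenue = 7 × 967 = $6,769.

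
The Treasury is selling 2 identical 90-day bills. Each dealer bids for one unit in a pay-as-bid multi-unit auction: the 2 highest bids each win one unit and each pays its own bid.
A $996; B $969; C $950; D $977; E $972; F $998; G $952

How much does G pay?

G pays $0

Sorting: 998 (F), 996 (A), 977 (D), 972 (E), …
The 2 highest are F, A.
G does not win → $0.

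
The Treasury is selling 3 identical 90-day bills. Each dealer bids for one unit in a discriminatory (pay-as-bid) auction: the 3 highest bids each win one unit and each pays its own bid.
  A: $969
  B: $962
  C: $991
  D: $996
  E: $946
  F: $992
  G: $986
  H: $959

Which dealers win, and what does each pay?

D $996, F $992, C $991

Bids ranked high→low: 996 (D), 992 (F), 991 (C), 986 (G), 969 (A), …
The 3 highest are D, F, C.
Each winner pays its own bid: D $996, F $992, C $991.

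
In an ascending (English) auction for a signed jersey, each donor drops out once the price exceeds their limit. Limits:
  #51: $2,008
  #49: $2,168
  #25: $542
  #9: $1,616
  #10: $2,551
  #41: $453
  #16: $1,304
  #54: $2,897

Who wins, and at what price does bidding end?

#54 wins at $2,551

Sorting limits: 2,897 (#54) > 2,551 (#10) > 2,168 (#49) > 2,008 (#51) > 1,616 (#9) > 1,304 (#16) > …
Once the price passes $2,551, only #54 is left; the hammer falls at #10's limit of $2,551.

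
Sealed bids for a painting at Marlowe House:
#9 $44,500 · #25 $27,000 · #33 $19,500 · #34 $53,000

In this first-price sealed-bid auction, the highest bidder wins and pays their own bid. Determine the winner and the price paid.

First-price sealed-bid auction: the highest bidder wins and pays their own bid.
Bids in order: 53,000 (#34) > 44,500 (#9) > 27,000 (#25) > 19,500 (#33)
#34 is highest → pays own bid, $53,000.

#34 pays $53,000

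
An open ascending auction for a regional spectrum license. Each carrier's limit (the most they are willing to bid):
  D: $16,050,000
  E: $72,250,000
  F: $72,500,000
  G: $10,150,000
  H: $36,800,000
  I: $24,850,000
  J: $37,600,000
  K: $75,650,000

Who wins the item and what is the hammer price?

Rule: the price rises until one bidder remains; the winner pays the price at which the last rival dropped out.
Limits in order: 75,650,000 (K) > 72,500,000 (F) > 72,250,000 (E) > 37,600,000 (J) > 36,800,000 (H) > 24,850,000 (I) > …
Bidding ends when F exits at $72,500,000; K takes it.

K wins at $72,500,000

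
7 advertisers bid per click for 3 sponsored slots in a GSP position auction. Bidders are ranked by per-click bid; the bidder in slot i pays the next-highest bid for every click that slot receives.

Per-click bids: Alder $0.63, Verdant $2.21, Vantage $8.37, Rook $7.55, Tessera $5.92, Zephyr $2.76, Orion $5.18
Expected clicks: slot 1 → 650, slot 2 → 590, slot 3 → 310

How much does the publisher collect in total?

Total revenue: $10006.10

Sorting advertisers: $8.37 (Vantage) > $7.55 (Rook) > $5.92 (Tessera) > $5.18 (Orion) > …
Slot 1: Vantage pays $7.55 × 650 = $4907.50
Slot 2: Rook pays $5.92 × 590 = $3492.80
Slot 3: Tessera pays $5.18 × 310 = $1605.80
Total = $10006.10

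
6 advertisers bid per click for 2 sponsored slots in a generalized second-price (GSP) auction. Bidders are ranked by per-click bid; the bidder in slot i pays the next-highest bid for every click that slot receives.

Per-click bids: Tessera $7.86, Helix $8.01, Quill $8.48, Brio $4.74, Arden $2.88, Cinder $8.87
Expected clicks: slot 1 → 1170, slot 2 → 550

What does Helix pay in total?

Helix pays $0.00

Ranked by bid: $8.87 (Cinder) > $8.48 (Quill) > $8.01 (Helix) > …
Helix ranks below slot 2 → no slot, pays nothing.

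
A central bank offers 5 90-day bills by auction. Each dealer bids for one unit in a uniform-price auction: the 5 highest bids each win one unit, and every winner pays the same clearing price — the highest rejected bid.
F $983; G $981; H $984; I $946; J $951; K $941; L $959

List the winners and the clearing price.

H, F, G, L, J; each pays $946

Sorting: 984 (H), 983 (F), 981 (G), 959 (L), 951 (J), 946 (I), 941 (K)
Winners (5 units): H, F, G, L, J.
Highest unsuccessful bid: $946 → clearing price.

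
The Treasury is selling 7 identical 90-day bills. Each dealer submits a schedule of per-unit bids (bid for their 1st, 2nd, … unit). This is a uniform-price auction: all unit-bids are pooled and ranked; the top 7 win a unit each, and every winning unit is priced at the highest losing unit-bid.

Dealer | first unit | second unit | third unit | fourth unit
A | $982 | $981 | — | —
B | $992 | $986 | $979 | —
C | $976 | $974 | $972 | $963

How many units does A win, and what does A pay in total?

A: 2 units, pays $1,944

Merging the schedules and taking the best 7: 992 (B-1), 986 (B-2), 982 (A-1), 981 (A-2), 979 (B-3), 976 (C-1), 974 (C-2)
First bid not allocated: $972.
A wins 2 unit(s) at $972 each.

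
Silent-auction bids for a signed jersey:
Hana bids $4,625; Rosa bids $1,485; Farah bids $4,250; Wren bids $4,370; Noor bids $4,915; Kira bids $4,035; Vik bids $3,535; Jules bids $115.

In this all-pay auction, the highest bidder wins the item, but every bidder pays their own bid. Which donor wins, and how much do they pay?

All-pay auction: the highest bidder wins the item, but every bidder pays their own bid.
Bids ranked: 4,915 (Noor) > 4,625 (Hana) > 4,370 (Wren) > 4,250 (Farah) > 4,035 (Kira) > 3,535 (Vik) > …
Noor is highest and takes the item; every bidder forfeits their bid.

Noor pays $4,915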